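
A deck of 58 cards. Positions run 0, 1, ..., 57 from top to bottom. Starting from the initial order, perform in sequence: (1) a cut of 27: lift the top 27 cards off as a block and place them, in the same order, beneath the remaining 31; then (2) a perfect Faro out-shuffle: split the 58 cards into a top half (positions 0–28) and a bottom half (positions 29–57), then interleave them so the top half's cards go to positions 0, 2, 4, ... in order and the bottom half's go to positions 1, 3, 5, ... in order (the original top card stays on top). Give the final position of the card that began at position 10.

Track the card from position 10 forward through each operation:
  after op 1 (cut 27): 10 → 41
  after op 2 (out-shuffle): 41 → 25

25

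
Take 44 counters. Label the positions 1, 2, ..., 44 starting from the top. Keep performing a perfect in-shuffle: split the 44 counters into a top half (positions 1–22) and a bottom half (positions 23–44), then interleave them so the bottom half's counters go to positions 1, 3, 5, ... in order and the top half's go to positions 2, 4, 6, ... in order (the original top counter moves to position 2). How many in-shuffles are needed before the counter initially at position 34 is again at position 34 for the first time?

Follow position 34 under repeated in-shuffles:
34 → 23 → 1 → 2 → 4 → 8 → 16 → 32 → 19 → 38 → 31 → 17 → 34
It first returns after 12 in-shuffles.

12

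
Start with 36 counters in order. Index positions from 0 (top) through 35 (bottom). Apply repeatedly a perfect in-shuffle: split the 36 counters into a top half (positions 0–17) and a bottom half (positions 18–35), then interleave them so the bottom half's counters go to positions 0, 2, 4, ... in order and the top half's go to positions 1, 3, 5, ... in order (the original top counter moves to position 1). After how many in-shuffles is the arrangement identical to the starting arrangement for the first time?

The in-shuffle permutes the 36 positions with cycle lengths [36].
Every counter is home exactly when every cycle has completed a whole number of laps, i.e. after lcm(36) = 36 in-shuffles.

36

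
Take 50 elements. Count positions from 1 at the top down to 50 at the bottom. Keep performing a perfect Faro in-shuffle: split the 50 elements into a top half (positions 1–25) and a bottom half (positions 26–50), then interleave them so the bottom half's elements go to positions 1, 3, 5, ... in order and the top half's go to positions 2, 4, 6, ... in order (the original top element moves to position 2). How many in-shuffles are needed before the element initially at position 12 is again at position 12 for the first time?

Follow position 12 under repeated in-shuffles:
12 → 24 → 48 → 45 → 39 → 27 → 3 → 6 → 12
It first returns after 8 in-shuffles.

8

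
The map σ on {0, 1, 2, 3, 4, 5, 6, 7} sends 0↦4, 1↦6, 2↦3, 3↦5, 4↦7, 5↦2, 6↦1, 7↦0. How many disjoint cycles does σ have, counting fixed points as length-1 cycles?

3

Cycle decomposition: (0 4 7) (1 6) (2 3 5).
3 cycles.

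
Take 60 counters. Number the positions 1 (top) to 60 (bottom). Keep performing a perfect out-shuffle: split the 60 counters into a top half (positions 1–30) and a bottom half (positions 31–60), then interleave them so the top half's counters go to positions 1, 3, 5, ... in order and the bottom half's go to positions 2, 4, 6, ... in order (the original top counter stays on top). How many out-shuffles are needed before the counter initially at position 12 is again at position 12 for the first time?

Follow position 12 under repeated out-shuffles:
12 → 23 → 45 → 30 → 59 → 58 → 56 → 52 → ... → 12 (length 58)
It first returns after 58 out-shuffles.

58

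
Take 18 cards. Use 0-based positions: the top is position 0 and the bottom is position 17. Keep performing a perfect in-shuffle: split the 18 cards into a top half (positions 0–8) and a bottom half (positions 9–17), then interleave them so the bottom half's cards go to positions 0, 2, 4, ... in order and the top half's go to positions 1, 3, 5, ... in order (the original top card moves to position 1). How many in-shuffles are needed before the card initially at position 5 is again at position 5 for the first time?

18

Follow position 5 under repeated in-shuffles:
5 → 11 → 4 → 9 → 0 → 1 → 3 → 7 → 15 → 12 → 6 → 13 → 8 → 17 → 16 → 14 → 10 → 2 → 5
It first returns after 18 in-shuffles.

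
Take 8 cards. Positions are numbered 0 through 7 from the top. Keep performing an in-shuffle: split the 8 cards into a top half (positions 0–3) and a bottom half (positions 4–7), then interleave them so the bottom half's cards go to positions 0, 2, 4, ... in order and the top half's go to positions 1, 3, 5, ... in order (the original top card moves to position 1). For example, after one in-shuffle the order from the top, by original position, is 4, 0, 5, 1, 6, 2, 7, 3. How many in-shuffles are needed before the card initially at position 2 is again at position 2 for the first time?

2

Follow position 2 under repeated in-shuffles:
2 → 5 → 2
It first returns after 2 in-shuffles.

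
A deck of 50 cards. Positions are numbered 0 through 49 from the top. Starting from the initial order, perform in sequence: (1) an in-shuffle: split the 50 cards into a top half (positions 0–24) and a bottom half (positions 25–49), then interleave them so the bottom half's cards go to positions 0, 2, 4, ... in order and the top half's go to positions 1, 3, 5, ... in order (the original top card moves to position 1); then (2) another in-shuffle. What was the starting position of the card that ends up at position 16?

Undo the operations in reverse order, starting from position 16:
  undo op 2 (in-shuffle, from bottom half): 16 ← 33
  undo op 1 (in-shuffle, from top half): 33 ← 16
So the card at position 16 came from original position 16.

16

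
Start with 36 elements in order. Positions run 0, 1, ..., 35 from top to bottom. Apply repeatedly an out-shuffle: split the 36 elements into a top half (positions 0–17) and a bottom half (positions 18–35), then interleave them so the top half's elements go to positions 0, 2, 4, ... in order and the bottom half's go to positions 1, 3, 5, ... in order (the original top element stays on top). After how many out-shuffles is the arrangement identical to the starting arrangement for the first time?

12

The out-shuffle permutes the 36 positions with cycle lengths [1, 1, 3, 3, 4, 12, 12].
Every element is home exactly when every cycle has completed a whole number of laps, i.e. after lcm(1, 3, 4, 12) = 12 out-shuffles.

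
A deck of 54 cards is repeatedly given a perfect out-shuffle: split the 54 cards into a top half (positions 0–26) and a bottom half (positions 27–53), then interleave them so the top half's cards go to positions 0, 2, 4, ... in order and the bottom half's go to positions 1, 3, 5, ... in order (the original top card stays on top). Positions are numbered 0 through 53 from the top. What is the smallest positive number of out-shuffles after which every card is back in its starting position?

The out-shuffle permutes the 54 positions with cycle lengths [1, 1, 52].
Every card is home exactly when every cycle has completed a whole number of laps, i.e. after lcm(1, 52) = 52 out-shuffles.

52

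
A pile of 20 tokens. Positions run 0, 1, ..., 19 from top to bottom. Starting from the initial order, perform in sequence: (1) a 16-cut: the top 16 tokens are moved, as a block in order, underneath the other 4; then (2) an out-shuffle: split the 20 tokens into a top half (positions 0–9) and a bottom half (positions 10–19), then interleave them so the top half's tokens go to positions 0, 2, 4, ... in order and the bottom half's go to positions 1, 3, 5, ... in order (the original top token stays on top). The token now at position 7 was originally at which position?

9

Undo the operations in reverse order, starting from position 7:
  undo op 2 (out-shuffle, from bottom half): 7 ← 13
  undo op 1 (cut 16): 13 ← 9
So the token at position 7 came from original position 9.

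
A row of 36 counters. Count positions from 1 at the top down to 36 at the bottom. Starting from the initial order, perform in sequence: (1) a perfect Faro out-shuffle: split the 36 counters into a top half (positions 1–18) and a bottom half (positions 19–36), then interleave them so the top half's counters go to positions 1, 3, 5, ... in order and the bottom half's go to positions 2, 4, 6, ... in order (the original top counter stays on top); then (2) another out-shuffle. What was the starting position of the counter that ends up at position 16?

31

Undo the operations in reverse order, starting from position 16:
  undo op 2 (out-shuffle, from bottom half): 16 ← 26
  undo op 1 (out-shuffle, from bottom half): 26 ← 31
So the counter at position 16 came from original position 31.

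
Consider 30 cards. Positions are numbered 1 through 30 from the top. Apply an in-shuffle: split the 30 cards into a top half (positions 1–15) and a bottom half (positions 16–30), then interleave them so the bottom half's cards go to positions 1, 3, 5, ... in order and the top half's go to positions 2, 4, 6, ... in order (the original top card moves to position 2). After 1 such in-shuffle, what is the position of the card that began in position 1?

Track the card's position through each in-shuffle:
1 → 2

2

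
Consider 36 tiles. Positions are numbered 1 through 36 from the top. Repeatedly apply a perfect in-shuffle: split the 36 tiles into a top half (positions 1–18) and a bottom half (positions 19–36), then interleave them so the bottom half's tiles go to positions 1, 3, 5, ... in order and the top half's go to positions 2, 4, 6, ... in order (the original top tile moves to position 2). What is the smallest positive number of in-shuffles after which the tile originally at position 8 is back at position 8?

36

Follow position 8 under repeated in-shuffles:
8 → 16 → 32 → 27 → 17 → 34 → 31 → 25 → ... → 8 (length 36)
It first returns after 36 in-shuffles.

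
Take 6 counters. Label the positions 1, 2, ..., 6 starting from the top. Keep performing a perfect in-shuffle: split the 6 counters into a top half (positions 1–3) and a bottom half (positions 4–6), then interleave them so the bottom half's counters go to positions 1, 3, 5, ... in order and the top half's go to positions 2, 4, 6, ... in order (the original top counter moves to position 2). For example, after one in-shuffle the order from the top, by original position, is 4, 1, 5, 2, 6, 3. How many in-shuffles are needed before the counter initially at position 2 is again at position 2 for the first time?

Follow position 2 under repeated in-shuffles:
2 → 4 → 1 → 2
It first returns after 3 in-shuffles.

3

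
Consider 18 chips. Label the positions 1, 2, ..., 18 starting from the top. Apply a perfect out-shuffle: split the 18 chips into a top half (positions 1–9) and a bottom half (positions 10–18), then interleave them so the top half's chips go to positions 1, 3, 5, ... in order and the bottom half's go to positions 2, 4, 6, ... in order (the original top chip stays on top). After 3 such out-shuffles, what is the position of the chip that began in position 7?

15

Track the chip's position through each out-shuffle:
7 → 13 → 8 → 15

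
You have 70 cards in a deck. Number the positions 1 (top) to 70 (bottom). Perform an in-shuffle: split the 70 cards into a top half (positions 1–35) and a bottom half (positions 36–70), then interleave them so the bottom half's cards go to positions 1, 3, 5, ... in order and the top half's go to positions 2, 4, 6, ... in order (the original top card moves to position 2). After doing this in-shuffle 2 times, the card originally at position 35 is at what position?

Track the card's position through each in-shuffle:
35 → 70 → 69

69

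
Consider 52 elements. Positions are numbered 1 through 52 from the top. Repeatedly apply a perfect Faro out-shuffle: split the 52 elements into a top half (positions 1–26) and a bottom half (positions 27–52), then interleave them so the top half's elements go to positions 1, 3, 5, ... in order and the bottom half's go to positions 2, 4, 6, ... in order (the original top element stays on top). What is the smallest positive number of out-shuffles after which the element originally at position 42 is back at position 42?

Follow position 42 under repeated out-shuffles:
42 → 32 → 12 → 23 → 45 → 38 → 24 → 47 → 42
It first returns after 8 out-shuffles.

8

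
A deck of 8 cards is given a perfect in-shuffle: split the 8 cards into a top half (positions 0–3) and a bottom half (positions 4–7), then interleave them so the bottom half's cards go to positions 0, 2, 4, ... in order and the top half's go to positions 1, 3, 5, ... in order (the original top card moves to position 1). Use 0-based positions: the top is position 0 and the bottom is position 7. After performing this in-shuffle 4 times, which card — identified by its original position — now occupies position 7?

Work backwards from position 7, undoing one in-shuffle at a time:
7 ← 3 ← 1 ← 0 ← 4
So the card now at position 7 started at position 4.

4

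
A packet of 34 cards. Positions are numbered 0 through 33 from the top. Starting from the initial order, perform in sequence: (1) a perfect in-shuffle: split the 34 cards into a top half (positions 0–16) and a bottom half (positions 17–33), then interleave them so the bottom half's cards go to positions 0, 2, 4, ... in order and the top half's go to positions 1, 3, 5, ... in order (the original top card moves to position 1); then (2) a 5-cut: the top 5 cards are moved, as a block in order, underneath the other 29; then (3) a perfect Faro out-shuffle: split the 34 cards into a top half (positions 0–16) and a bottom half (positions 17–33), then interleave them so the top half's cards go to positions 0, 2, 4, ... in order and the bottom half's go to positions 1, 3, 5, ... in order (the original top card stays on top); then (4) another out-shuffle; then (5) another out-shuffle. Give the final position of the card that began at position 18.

Track the card from position 18 forward through each operation:
  after op 1 (in-shuffle): 18 → 2
  after op 2 (cut 5): 2 → 31
  after op 3 (out-shuffle): 31 → 29
  after op 4 (out-shuffle): 29 → 25
  after op 5 (out-shuffle): 25 → 17

17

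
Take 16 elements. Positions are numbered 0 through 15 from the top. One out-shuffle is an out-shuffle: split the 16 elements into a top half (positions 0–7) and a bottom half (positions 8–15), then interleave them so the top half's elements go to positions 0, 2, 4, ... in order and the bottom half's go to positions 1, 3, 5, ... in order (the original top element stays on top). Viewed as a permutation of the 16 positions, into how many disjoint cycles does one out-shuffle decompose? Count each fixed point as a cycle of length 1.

6

Trace each unvisited position around until it returns:
(0) (1 2 4 8) (3 6 12 9) (5 10) (7 14 13 11) (15)
6 cycles in total.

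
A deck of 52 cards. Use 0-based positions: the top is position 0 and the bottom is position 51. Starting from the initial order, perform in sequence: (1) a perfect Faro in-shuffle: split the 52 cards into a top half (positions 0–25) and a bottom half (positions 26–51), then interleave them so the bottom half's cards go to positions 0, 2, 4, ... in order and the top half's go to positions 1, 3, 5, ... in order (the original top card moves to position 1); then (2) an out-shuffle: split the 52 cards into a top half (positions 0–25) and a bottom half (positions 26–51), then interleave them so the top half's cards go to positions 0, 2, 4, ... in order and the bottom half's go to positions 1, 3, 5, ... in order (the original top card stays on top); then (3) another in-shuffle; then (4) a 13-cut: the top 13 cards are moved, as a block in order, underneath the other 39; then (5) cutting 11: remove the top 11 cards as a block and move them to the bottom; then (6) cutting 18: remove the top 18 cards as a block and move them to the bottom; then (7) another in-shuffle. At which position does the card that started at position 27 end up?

Track the card from position 27 forward through each operation:
  after op 1 (in-shuffle): 27 → 2
  after op 2 (out-shuffle): 2 → 4
  after op 3 (in-shuffle): 4 → 9
  after op 4 (cut 13): 9 → 48
  after op 5 (cut 11): 48 → 37
  after op 6 (cut 18): 37 → 19
  after op 7 (in-shuffle): 19 → 39

39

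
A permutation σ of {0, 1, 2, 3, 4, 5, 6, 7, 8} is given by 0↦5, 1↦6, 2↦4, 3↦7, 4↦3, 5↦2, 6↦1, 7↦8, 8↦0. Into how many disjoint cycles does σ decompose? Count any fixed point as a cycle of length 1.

2

Cycle decomposition: (0 5 2 4 3 7 8) (1 6).
2 cycles.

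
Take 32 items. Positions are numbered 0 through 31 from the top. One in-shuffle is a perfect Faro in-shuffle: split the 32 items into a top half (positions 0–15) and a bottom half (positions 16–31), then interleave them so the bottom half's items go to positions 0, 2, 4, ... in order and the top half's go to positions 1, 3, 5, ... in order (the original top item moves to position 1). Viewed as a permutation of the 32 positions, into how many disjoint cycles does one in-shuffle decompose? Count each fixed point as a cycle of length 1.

4

Trace each unvisited position around until it returns:
(0 1 3 7 15 31 30 28 24 16) (2 5 11 23 14 29 26 20 8 17) (4 9 19 6 13 27 22 12 25 18) (10 21)
4 cycles in total.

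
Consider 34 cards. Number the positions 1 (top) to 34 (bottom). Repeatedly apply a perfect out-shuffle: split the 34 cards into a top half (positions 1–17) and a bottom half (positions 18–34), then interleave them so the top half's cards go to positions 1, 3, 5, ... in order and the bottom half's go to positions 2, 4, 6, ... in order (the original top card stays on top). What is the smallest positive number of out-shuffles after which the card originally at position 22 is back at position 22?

10

Follow position 22 under repeated out-shuffles:
22 → 10 → 19 → 4 → 7 → 13 → 25 → 16 → 31 → 28 → 22
It first returns after 10 out-shuffles.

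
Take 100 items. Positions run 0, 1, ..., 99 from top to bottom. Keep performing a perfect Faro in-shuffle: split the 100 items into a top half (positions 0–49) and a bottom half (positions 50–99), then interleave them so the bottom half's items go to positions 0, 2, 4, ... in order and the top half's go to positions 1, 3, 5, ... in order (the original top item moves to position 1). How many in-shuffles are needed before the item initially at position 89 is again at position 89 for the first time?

Follow position 89 under repeated in-shuffles:
89 → 78 → 56 → 12 → 25 → 51 → 2 → 5 → ... → 89 (length 100)
It first returns after 100 in-shuffles.

100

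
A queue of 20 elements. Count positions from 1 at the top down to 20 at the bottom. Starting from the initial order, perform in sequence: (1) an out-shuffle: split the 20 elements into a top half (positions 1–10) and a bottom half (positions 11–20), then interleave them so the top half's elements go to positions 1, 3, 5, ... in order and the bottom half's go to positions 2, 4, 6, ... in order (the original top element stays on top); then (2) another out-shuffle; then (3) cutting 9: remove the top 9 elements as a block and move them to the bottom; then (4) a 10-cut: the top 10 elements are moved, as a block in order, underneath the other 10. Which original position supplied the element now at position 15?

Undo the operations in reverse order, starting from position 15:
  undo op 4 (cut 10): 15 ← 5
  undo op 3 (cut 9): 5 ← 14
  undo op 2 (out-shuffle, from bottom half): 14 ← 17
  undo op 1 (out-shuffle, from top half): 17 ← 9
So the element at position 15 came from original position 9.

9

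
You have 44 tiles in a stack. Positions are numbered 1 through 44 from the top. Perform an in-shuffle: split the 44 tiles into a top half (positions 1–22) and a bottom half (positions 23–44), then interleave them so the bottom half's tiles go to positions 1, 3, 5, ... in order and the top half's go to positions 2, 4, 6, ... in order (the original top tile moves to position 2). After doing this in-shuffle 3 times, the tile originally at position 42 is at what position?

Track the tile's position through each in-shuffle:
42 → 39 → 33 → 21

21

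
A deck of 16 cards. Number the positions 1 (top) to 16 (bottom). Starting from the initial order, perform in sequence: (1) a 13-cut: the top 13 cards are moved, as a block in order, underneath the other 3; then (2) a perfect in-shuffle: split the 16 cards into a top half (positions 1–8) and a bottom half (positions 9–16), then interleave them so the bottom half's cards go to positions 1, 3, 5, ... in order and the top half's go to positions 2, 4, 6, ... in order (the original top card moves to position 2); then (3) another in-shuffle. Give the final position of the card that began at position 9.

Track the card from position 9 forward through each operation:
  after op 1 (cut 13): 9 → 12
  after op 2 (in-shuffle): 12 → 7
  after op 3 (in-shuffle): 7 → 14

14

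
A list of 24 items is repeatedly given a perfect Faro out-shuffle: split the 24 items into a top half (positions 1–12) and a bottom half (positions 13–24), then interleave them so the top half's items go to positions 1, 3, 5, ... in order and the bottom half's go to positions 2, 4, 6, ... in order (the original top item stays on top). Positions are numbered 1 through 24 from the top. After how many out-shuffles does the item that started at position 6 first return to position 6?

Follow position 6 under repeated out-shuffles:
6 → 11 → 21 → 18 → 12 → 23 → 22 → 20 → 16 → 8 → 15 → 6
It first returns after 11 out-shuffles.

11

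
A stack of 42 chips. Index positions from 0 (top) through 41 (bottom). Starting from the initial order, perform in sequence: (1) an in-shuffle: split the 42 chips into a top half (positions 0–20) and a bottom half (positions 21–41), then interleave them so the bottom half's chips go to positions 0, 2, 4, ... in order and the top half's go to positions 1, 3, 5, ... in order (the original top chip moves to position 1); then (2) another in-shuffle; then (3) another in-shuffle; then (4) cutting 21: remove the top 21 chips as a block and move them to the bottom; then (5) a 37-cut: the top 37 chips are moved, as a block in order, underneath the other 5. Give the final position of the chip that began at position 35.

Track the chip from position 35 forward through each operation:
  after op 1 (in-shuffle): 35 → 28
  after op 2 (in-shuffle): 28 → 14
  after op 3 (in-shuffle): 14 → 29
  after op 4 (cut 21): 29 → 8
  after op 5 (cut 37): 8 → 13

13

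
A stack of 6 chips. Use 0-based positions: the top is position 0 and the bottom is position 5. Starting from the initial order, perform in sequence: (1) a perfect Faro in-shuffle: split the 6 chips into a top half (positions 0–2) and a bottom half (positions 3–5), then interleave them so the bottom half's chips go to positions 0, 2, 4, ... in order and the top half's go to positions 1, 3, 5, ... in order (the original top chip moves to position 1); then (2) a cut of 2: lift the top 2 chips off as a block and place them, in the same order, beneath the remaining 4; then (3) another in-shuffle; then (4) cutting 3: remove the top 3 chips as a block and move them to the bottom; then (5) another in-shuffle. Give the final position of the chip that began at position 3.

Track the chip from position 3 forward through each operation:
  after op 1 (in-shuffle): 3 → 0
  after op 2 (cut 2): 0 → 4
  after op 3 (in-shuffle): 4 → 2
  after op 4 (cut 3): 2 → 5
  after op 5 (in-shuffle): 5 → 4

4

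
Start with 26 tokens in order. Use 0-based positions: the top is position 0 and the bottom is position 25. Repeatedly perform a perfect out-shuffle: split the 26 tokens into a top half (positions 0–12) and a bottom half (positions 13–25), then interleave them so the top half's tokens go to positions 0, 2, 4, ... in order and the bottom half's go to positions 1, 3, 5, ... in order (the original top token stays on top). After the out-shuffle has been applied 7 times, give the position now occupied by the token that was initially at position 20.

10

Track the token's position through each out-shuffle:
20 → 15 → 5 → 10 → 20 → 15 → 5 → 10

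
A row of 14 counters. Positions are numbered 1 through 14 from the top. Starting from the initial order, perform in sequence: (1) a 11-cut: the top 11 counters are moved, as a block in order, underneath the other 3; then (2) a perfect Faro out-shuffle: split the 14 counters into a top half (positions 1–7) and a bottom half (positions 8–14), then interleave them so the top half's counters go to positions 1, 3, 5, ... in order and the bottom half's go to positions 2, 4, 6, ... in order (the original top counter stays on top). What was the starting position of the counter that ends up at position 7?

1

Undo the operations in reverse order, starting from position 7:
  undo op 2 (out-shuffle, from top half): 7 ← 4
  undo op 1 (cut 11): 4 ← 1
So the counter at position 7 came from original position 1.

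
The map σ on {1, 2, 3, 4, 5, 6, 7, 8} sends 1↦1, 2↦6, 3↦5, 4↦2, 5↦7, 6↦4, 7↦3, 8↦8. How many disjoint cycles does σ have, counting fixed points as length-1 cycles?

Cycle decomposition: (1) (2 6 4) (3 5 7) (8).
4 cycles.

4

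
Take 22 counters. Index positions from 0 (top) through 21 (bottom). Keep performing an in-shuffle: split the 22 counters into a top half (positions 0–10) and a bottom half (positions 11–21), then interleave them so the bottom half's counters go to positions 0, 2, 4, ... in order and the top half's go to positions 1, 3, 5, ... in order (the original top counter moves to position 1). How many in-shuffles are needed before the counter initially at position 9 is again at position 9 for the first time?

11

Follow position 9 under repeated in-shuffles:
9 → 19 → 16 → 10 → 21 → 20 → 18 → 14 → 6 → 13 → 4 → 9
It first returns after 11 in-shuffles.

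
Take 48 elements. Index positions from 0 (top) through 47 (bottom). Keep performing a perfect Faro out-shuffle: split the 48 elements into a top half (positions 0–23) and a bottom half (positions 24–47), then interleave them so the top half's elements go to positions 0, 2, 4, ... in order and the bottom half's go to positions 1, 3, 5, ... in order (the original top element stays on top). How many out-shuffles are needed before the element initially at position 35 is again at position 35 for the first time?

23

Follow position 35 under repeated out-shuffles:
35 → 23 → 46 → 45 → 43 → 39 → 31 → 15 → ... → 35 (length 23)
It first returns after 23 out-shuffles.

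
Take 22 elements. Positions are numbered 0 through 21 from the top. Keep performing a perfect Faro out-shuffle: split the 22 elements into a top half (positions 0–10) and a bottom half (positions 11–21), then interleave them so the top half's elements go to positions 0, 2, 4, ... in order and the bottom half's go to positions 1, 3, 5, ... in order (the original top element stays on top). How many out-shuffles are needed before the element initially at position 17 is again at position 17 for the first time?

6

Follow position 17 under repeated out-shuffles:
17 → 13 → 5 → 10 → 20 → 19 → 17
It first returns after 6 out-shuffles.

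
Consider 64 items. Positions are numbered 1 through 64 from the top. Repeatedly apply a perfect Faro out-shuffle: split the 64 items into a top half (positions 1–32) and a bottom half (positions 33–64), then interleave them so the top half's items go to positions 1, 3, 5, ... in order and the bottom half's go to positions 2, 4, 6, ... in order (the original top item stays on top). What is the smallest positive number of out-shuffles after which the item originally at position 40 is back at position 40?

6

Follow position 40 under repeated out-shuffles:
40 → 16 → 31 → 61 → 58 → 52 → 40
It first returns after 6 out-shuffles.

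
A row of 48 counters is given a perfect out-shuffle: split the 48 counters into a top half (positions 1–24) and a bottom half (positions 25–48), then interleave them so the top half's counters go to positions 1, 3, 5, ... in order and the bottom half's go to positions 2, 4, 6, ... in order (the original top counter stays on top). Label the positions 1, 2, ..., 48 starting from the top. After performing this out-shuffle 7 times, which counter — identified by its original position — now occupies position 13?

29

Work backwards from position 13, undoing one out-shuffle at a time:
13 ← 7 ← 4 ← 26 ← 37 ← 19 ← 10 ← 29
So the counter now at position 13 started at position 29.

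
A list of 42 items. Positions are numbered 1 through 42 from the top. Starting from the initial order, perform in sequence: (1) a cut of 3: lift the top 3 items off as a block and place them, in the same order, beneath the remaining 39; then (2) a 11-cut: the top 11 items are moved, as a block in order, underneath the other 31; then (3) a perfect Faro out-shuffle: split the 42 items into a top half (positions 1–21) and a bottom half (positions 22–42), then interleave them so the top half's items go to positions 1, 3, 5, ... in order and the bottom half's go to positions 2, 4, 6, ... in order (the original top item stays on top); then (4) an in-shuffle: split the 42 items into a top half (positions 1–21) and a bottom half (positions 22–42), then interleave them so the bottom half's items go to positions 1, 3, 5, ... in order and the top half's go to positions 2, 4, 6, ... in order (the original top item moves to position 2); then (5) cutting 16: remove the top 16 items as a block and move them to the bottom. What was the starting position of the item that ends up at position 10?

Undo the operations in reverse order, starting from position 10:
  undo op 5 (cut 16): 10 ← 26
  undo op 4 (in-shuffle, from top half): 26 ← 13
  undo op 3 (out-shuffle, from top half): 13 ← 7
  undo op 2 (cut 11): 7 ← 18
  undo op 1 (cut 3): 18 ← 21
So the item at position 10 came from original position 21.

21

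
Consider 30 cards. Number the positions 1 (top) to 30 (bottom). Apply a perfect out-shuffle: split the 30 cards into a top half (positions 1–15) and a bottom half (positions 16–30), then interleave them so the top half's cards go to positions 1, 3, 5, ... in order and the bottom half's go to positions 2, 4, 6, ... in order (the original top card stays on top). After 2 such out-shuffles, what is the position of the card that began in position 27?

18

Track the card's position through each out-shuffle:
27 → 24 → 18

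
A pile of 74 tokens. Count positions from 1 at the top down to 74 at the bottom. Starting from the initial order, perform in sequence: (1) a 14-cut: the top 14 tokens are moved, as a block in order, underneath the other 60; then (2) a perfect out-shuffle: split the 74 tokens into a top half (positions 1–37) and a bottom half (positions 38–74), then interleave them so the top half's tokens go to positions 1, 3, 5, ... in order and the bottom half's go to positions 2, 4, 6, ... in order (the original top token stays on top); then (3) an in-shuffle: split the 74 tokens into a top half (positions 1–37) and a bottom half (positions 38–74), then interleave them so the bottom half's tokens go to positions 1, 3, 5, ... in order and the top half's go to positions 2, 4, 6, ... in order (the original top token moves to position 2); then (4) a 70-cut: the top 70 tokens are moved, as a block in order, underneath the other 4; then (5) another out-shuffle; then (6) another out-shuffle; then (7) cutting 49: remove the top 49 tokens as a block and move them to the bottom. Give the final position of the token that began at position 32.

25

Track the token from position 32 forward through each operation:
  after op 1 (cut 14): 32 → 18
  after op 2 (out-shuffle): 18 → 35
  after op 3 (in-shuffle): 35 → 70
  after op 4 (cut 70): 70 → 74
  after op 5 (out-shuffle): 74 → 74
  after op 6 (out-shuffle): 74 → 74
  after op 7 (cut 49): 74 → 25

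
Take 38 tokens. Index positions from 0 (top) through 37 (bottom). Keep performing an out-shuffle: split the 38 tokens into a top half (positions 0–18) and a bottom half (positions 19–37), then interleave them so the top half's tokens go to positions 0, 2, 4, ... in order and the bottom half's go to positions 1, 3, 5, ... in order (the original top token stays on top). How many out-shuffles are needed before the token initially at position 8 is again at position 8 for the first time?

36

Follow position 8 under repeated out-shuffles:
8 → 16 → 32 → 27 → 17 → 34 → 31 → 25 → ... → 8 (length 36)
It first returns after 36 out-shuffles.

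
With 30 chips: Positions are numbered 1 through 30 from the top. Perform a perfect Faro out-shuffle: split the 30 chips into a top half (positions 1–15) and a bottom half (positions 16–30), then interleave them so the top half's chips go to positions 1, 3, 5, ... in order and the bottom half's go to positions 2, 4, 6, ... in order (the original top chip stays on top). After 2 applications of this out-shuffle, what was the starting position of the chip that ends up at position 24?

14

Work backwards from position 24, undoing one out-shuffle at a time:
24 ← 27 ← 14
So the chip now at position 24 started at position 14.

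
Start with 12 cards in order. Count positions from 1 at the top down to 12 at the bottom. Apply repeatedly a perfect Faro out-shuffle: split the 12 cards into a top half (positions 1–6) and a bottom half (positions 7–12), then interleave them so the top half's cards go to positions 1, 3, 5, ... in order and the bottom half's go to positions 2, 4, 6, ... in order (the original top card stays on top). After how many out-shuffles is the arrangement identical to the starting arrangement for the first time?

10

The out-shuffle permutes the 12 positions with cycle lengths [1, 1, 10].
Every card is home exactly when every cycle has completed a whole number of laps, i.e. after lcm(1, 10) = 10 out-shuffles.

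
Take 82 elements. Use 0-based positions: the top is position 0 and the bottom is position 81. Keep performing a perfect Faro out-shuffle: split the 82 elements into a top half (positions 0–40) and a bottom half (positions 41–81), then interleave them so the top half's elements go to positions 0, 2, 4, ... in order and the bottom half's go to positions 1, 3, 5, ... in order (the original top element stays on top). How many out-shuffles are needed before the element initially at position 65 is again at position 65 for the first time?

54

Follow position 65 under repeated out-shuffles:
65 → 49 → 17 → 34 → 68 → 55 → 29 → 58 → ... → 65 (length 54)
It first returns after 54 out-shuffles.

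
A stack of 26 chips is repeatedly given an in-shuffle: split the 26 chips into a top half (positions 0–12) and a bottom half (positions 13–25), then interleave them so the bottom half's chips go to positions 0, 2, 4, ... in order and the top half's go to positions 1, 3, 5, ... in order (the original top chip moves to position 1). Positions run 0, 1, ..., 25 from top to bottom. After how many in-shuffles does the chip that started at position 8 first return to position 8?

Follow position 8 under repeated in-shuffles:
8 → 17 → 8
It first returns after 2 in-shuffles.

2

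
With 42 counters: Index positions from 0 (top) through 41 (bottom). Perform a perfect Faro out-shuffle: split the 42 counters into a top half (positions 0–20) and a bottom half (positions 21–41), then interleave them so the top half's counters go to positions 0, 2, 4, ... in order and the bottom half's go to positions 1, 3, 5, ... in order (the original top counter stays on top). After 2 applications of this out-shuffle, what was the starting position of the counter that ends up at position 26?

27

Work backwards from position 26, undoing one out-shuffle at a time:
26 ← 13 ← 27
So the counter now at position 26 started at position 27.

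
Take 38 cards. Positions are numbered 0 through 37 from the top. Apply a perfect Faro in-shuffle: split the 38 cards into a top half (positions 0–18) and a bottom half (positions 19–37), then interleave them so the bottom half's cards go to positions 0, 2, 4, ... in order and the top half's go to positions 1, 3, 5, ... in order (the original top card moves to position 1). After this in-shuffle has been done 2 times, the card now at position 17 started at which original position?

23

Work backwards from position 17, undoing one in-shuffle at a time:
17 ← 8 ← 23
So the card now at position 17 started at position 23.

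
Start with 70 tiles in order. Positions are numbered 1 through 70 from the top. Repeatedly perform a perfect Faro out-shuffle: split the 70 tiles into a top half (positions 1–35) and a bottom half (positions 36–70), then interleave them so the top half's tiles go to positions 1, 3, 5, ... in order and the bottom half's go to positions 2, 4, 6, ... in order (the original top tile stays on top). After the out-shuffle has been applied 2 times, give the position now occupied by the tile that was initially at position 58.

22

Track the tile's position through each out-shuffle:
58 → 46 → 22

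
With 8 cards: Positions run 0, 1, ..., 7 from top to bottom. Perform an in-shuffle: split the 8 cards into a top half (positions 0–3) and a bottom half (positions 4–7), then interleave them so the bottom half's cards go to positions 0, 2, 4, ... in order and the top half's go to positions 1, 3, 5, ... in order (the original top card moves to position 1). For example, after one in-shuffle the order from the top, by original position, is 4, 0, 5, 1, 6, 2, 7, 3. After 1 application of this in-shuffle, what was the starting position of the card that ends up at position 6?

7

Work backwards from position 6, undoing one in-shuffle at a time:
6 ← 7
So the card now at position 6 started at position 7.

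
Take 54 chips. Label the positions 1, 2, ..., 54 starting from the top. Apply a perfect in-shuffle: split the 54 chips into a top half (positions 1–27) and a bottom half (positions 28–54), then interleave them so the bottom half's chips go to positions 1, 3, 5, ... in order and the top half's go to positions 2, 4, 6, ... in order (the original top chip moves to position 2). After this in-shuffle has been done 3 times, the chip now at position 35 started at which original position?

Work backwards from position 35, undoing one in-shuffle at a time:
35 ← 45 ← 50 ← 25
So the chip now at position 35 started at position 25.

25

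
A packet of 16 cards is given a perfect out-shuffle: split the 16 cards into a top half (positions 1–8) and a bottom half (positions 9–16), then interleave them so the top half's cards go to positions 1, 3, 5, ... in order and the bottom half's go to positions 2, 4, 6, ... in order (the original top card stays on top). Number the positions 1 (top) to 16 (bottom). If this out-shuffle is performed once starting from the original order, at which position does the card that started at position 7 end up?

Track the card's position through each out-shuffle:
7 → 13

13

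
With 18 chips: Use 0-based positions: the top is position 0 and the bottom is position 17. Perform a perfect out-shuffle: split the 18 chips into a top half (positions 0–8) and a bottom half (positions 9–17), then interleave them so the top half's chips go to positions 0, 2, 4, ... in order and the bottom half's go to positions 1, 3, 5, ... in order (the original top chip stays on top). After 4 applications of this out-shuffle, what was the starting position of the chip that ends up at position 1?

Work backwards from position 1, undoing one out-shuffle at a time:
1 ← 9 ← 13 ← 15 ← 16
So the chip now at position 1 started at position 16.

16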